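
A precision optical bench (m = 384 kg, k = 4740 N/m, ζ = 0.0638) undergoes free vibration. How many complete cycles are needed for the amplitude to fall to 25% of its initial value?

4 cycles

Logarithmic decrement δ = 2πζ/√(1 − ζ²) = 2π × 0.06380/√(1 − 0.00407) = 0.4017.
x_n/x₀ = e^(−nδ) ≤ 0.25; take ln: n ≥ ln(1/0.25)/δ = 1.386/0.4017 = 3.451.
So 4 complete cycles are required.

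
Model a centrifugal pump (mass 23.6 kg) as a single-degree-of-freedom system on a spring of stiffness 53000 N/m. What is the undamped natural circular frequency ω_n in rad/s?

47.4 rad/s

ω_n = √(k/m) = √(53000/23.6) = √2246 = 47.39 rad/s.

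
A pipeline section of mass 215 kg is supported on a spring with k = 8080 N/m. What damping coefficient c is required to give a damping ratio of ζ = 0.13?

c_c = 2√(k·m) = 2√(8080 × 215) = 2636 N·s/m.
c = ζ·c_c = 0.13 × 2636 = 342.7 N·s/m.

343 N·s/m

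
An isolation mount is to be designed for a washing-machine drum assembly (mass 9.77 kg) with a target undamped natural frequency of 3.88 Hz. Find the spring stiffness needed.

5810 N/m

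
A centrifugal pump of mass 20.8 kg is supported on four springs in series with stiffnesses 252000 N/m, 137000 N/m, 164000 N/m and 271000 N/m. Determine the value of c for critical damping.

1990 N·s/m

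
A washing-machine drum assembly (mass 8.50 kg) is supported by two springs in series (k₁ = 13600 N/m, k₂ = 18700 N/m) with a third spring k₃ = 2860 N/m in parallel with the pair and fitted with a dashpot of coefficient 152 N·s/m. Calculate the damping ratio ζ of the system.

0.252

Series pair: k_s = k₁k₂/(k₁+k₂) = (13600)(18700)/(13600 + 18700) = 7874 N/m. In parallel with k₃: k_eq = 7874 + 2860 = 10730 N/m.
ω_n = √(k_eq/m) = √(10730/8.50) = 35.54 rad/s.
Critical damping c_c = 2√(k_eq·m) = 2√(10730 × 8.50) = 604.1 N·s/m, so ζ = c/c_c = 152/604.1 = 0.2516.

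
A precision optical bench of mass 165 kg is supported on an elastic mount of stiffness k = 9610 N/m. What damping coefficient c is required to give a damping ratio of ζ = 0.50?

1260 N·s/m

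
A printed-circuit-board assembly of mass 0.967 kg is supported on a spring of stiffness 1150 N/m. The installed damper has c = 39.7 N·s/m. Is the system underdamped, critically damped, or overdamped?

underdamped

c_c = 2√(k·m) = 66.69 N·s/m; ζ = c/c_c = 39.7/66.69 = 0.595.
Since ζ < 1 the system is underdamped.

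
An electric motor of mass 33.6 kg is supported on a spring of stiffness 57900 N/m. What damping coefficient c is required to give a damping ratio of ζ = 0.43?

1200 N·s/m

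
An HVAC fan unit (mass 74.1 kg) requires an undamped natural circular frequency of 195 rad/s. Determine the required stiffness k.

k = m·ω_n² = 74.1 × 195.0² = 74.1 × 38020 = 2818000 N/m.

2820000 N/m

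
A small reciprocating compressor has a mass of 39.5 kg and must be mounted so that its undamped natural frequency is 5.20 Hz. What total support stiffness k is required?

ω_n = 2πf_n = 2π × 5.20 = 32.67 rad/s.
k = m·ω_n² = 39.5 × 32.67² = 39.5 × 1067 = 42170 N/m.

42200 N/m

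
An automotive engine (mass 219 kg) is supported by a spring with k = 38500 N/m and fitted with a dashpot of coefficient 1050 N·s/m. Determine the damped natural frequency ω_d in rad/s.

ω_n = √(k/m) = √(38500/219) = 13.26 rad/s.
Critical damping c_c = 2√(k·m) = 2√(38500 × 219) = 5807 N·s/m, so ζ = c/c_c = 1050/5807 = 0.1808.
ω_d = ω_n√(1 − ζ²) = 13.26 × √(1 − 0.0327) = 13.04 rad/s.

13.0 rad/s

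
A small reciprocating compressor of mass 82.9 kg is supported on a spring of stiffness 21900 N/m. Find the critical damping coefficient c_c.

c_c = 2√(k·m) = 2√(21900 × 82.9) = 2 × 1347 = 2695 N·s/m.

2690 N·s/m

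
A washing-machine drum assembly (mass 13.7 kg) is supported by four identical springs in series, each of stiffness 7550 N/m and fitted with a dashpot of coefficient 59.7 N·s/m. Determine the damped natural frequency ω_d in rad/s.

11.5 rad/s

Series springs: 1/k_eq = 4/7550, so k_eq = 7550/4 = 1888 N/m.
ω_n = √(k_eq/m) = √(1888/13.7) = 11.74 rad/s.
Critical damping c_c = 2√(k_eq·m) = 2√(1888 × 13.7) = 321.6 N·s/m, so ζ = c/c_c = 59.7/321.6 = 0.1856.
ω_d = ω_n√(1 − ζ²) = 11.74 × √(1 − 0.0345) = 11.53 rad/s.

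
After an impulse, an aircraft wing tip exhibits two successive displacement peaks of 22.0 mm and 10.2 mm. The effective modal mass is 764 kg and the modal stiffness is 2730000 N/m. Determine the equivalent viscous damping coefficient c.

11100 N·s/m

Logarithmic decrement δ = (1/n)·ln(x₀/x_n) = (1/1)·ln(22.0/10.2) = (1/1)·ln(2.157) = 0.7687.
ζ = δ/√(4π² + δ²) = 0.7687/√(39.48 + 0.591) = 0.7687/6.330 = 0.1214.
c = ζ · 2√(km) = 0.1214 × 2√(2730000 × 764) = 0.1214 × 91340 = 11090 N·s/m.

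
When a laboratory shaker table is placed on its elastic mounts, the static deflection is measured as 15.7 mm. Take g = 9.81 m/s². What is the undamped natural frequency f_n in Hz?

ω_n = √(g/δ_st) = √(9.81/0.0157) = √624.8 = 25.00 rad/s.
f_n = ω_n/(2π) = 25.00/6.283 = 3.978 Hz.

3.98 Hz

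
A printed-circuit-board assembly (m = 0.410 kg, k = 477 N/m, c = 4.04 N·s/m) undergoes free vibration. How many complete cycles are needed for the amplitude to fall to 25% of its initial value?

2 cycles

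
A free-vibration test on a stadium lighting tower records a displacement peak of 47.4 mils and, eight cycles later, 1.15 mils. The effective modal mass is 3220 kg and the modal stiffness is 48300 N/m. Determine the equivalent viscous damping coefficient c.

1840 N·s/m

Logarithmic decrement δ = (1/n)·ln(x₀/x_n) = (1/8)·ln(47.4/1.15) = (1/8)·ln(41.22) = 0.4649.
ζ = δ/√(4π² + δ²) = 0.4649/√(39.48 + 0.216) = 0.4649/6.300 = 0.07378.
c = ζ · 2√(km) = 0.07378 × 2√(48300 × 3220) = 0.07378 × 24940 = 1840 N·s/m.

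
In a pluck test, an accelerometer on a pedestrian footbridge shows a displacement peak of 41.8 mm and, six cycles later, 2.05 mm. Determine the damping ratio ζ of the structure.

Logarithmic decrement δ = (1/n)·ln(x₀/x_n) = (1/6)·ln(41.8/2.05) = (1/6)·ln(20.39) = 0.5025.
ζ = δ/√(4π² + δ²) = 0.5025/√(39.48 + 0.253) = 0.5025/6.303 = 0.07972.

0.0797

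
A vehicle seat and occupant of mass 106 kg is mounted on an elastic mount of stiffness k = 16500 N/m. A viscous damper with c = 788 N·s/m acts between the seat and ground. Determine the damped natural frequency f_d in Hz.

1.90 Hz

ω_n = √(k/m) = √(16500/106) = 12.48 rad/s.
Critical damping c_c = 2√(k·m) = 2√(16500 × 106) = 2645 N·s/m, so ζ = c/c_c = 788/2645 = 0.2979.
ω_d = ω_n√(1 − ζ²) = 12.48 × √(1 − 0.0888) = 11.91 rad/s.
f_d = ω_d/(2π) = 1.896 Hz.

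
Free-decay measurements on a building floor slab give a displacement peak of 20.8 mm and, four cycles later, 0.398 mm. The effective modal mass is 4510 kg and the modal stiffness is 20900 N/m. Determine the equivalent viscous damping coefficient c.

Logarithmic decrement δ = (1/n)·ln(x₀/x_n) = (1/4)·ln(20.8/0.398) = (1/4)·ln(52.26) = 0.9891.
ζ = δ/√(4π² + δ²) = 0.9891/√(39.48 + 0.978) = 0.9891/6.361 = 0.1555.
c = ζ · 2√(km) = 0.1555 × 2√(20900 × 4510) = 0.1555 × 19420 = 3019 N·s/m.

3020 N·s/m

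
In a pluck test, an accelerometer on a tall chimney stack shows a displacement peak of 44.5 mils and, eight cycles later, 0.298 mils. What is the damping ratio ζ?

Logarithmic decrement δ = (1/n)·ln(x₀/x_n) = (1/8)·ln(44.5/0.298) = (1/8)·ln(149.3) = 0.6258.
ζ = δ/√(4π² + δ²) = 0.6258/√(39.48 + 0.392) = 0.6258/6.314 = 0.09910.

0.0991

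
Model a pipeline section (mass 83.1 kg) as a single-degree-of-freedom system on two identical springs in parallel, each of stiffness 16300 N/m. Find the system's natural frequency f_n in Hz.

Parallel springs add: k_eq = 2 × 16300 = 32600 N/m.
ω_n = √(k_eq/m) = √(32600/83.1) = √392.3 = 19.81 rad/s.
f_n = ω_n/(2π) = 19.81/6.283 = 3.152 Hz.

3.15 Hz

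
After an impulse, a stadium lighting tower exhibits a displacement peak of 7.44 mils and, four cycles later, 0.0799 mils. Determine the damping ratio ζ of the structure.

Logarithmic decrement δ = (1/n)·ln(x₀/x_n) = (1/4)·ln(7.44/0.0799) = (1/4)·ln(93.12) = 1.133.
ζ = δ/√(4π² + δ²) = 1.133/√(39.48 + 1.28) = 1.133/6.385 = 0.1775.

0.178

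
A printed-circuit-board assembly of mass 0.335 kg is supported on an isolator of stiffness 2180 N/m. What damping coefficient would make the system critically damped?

54.0 N·s/m

c_c = 2√(k·m) = 2√(2180 × 0.335) = 2 × 27.02 = 54.05 N·s/m.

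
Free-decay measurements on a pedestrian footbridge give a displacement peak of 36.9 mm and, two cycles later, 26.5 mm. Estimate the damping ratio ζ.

0.0263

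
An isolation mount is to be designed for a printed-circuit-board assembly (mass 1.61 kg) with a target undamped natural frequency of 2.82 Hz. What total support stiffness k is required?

505 N/m

ω_n = 2πf_n = 2π × 2.82 = 17.72 rad/s.
k = m·ω_n² = 1.61 × 17.72² = 1.61 × 313.9 = 505.5 N/m.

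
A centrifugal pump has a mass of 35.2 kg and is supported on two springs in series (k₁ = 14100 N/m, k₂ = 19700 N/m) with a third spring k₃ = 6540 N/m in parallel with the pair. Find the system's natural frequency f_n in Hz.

3.26 Hz

Series pair: k_s = k₁k₂/(k₁+k₂) = (14100)(19700)/(14100 + 19700) = 8218 N/m. In parallel with k₃: k_eq = 8218 + 6540 = 14760 N/m.
ω_n = √(k_eq/m) = √(14760/35.2) = √419.3 = 20.48 rad/s.
f_n = ω_n/(2π) = 20.48/6.283 = 3.259 Hz.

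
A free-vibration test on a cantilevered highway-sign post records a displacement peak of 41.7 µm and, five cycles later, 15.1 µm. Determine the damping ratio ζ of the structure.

Logarithmic decrement δ = (1/n)·ln(x₀/x_n) = (1/5)·ln(41.7/15.1) = (1/5)·ln(2.762) = 0.2032.
ζ = δ/√(4π² + δ²) = 0.2032/√(39.48 + 0.0413) = 0.2032/6.286 = 0.03232.

0.0323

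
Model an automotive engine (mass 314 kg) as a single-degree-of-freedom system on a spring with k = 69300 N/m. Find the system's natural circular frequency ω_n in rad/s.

ω_n = √(k/m) = √(69300/314) = √220.7 = 14.86 rad/s.

14.9 rad/s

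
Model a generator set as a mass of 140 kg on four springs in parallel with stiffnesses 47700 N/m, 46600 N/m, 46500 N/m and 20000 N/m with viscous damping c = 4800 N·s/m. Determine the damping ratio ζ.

0.506

Parallel springs add: k_eq = 47700 + 46600 + 46500 + 20000 = 160800 N/m.
ω_n = √(k_eq/m) = √(160800/140) = 33.89 rad/s.
Critical damping c_c = 2√(k_eq·m) = 2√(160800 × 140) = 9489 N·s/m, so ζ = c/c_c = 4800/9489 = 0.5058.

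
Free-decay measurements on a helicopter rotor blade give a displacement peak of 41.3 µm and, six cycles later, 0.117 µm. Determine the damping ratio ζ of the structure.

0.154

Logarithmic decrement δ = (1/n)·ln(x₀/x_n) = (1/6)·ln(41.3/0.117) = (1/6)·ln(353.0) = 0.9777.
ζ = δ/√(4π² + δ²) = 0.9777/√(39.48 + 0.956) = 0.9777/6.359 = 0.1538.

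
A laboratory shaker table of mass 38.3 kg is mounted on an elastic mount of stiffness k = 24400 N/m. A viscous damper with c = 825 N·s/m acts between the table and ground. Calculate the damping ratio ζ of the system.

0.427

ω_n = √(k/m) = √(24400/38.3) = 25.24 rad/s.
Critical damping c_c = 2√(k·m) = 2√(24400 × 38.3) = 1933 N·s/m, so ζ = c/c_c = 825/1933 = 0.4267.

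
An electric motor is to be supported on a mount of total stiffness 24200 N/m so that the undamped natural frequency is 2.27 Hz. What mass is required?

119 kg

ω_n = 2πf_n = 2π × 2.27 = 14.26 rad/s.
m = k/ω_n² = 24200/14.26² = 24200/203.4 = 119.0 kg.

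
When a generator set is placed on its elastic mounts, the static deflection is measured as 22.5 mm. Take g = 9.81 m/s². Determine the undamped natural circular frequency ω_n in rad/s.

ω_n = √(g/δ_st) = √(9.81/0.0225) = √436.0 = 20.88 rad/s.

20.9 rad/s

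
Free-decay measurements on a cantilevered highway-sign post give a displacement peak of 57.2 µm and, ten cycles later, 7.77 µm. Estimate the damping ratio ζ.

0.0318

Logarithmic decrement δ = (1/n)·ln(x₀/x_n) = (1/10)·ln(57.2/7.77) = (1/10)·ln(7.362) = 0.1996.
ζ = δ/√(4π² + δ²) = 0.1996/√(39.48 + 0.0399) = 0.1996/6.286 = 0.03176.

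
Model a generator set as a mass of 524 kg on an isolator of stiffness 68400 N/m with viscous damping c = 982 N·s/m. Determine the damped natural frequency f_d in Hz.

1.81 Hz

ω_n = √(k/m) = √(68400/524) = 11.43 rad/s.
Critical damping c_c = 2√(k·m) = 2√(68400 × 524) = 11970 N·s/m, so ζ = c/c_c = 982/11970 = 0.08201.
ω_d = ω_n√(1 − ζ²) = 11.43 × √(1 − 0.00673) = 11.39 rad/s.
f_d = ω_d/(2π) = 1.812 Hz.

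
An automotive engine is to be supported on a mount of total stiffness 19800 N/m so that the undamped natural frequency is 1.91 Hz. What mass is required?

ω_n = 2πf_n = 2π × 1.91 = 12.00 rad/s.
m = k/ω_n² = 19800/12.00² = 19800/144.0 = 137.5 kg.

137 kg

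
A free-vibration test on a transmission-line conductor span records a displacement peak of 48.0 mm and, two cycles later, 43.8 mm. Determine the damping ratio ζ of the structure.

Logarithmic decrement δ = (1/n)·ln(x₀/x_n) = (1/2)·ln(48.0/43.8) = (1/2)·ln(1.096) = 0.04578.
ζ = δ/√(4π² + δ²) = 0.04578/√(39.48 + 0.00210) = 0.04578/6.283 = 0.007286.

0.00729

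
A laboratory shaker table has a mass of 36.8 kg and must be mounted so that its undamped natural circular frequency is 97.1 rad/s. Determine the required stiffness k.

k = m·ω_n² = 36.8 × 97.10² = 36.8 × 9428 = 347000 N/m.

347000 N/m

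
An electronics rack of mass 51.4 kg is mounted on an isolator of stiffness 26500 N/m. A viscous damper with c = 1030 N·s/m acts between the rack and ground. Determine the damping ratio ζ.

ω_n = √(k/m) = √(26500/51.4) = 22.71 rad/s.
Critical damping c_c = 2√(k·m) = 2√(26500 × 51.4) = 2334 N·s/m, so ζ = c/c_c = 1030/2334 = 0.4413.

0.441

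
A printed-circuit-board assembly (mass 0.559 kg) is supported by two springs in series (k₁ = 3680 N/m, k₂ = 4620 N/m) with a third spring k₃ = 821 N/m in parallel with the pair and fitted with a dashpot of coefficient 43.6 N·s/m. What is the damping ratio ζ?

Series pair: k_s = k₁k₂/(k₁+k₂) = (3680)(4620)/(3680 + 4620) = 2048 N/m. In parallel with k₃: k_eq = 2048 + 821 = 2869 N/m.
ω_n = √(k_eq/m) = √(2869/0.559) = 71.65 rad/s.
Critical damping c_c = 2√(k_eq·m) = 2√(2869 × 0.559) = 80.10 N·s/m, so ζ = c/c_c = 43.6/80.10 = 0.5443.

0.544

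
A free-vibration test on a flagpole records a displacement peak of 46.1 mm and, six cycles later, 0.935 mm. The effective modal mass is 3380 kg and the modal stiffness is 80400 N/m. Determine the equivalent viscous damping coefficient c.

3390 N·s/m

Logarithmic decrement δ = (1/n)·ln(x₀/x_n) = (1/6)·ln(46.1/0.935) = (1/6)·ln(49.30) = 0.6497.
ζ = δ/√(4π² + δ²) = 0.6497/√(39.48 + 0.422) = 0.6497/6.317 = 0.1028.
c = ζ · 2√(km) = 0.1028 × 2√(80400 × 3380) = 0.1028 × 32970 = 3391 N·s/m.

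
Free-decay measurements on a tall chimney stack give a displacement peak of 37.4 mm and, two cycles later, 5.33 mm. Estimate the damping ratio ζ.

0.153

Logarithmic decrement δ = (1/n)·ln(x₀/x_n) = (1/2)·ln(37.4/5.33) = (1/2)·ln(7.017) = 0.9742.
ζ = δ/√(4π² + δ²) = 0.9742/√(39.48 + 0.949) = 0.9742/6.358 = 0.1532.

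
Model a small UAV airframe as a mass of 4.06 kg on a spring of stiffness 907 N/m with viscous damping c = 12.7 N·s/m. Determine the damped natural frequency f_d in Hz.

2.37 Hz

ω_n = √(k/m) = √(907.0/4.06) = 14.95 rad/s.
Critical damping c_c = 2√(k·m) = 2√(907.0 × 4.06) = 121.4 N·s/m, so ζ = c/c_c = 12.7/121.4 = 0.1046.
ω_d = ω_n√(1 − ζ²) = 14.95 × √(1 − 0.0110) = 14.86 rad/s.
f_d = ω_d/(2π) = 2.366 Hz.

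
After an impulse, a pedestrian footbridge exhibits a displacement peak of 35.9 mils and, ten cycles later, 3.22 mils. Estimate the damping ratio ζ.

Logarithmic decrement δ = (1/n)·ln(x₀/x_n) = (1/10)·ln(35.9/3.22) = (1/10)·ln(11.15) = 0.2411.
ζ = δ/√(4π² + δ²) = 0.2411/√(39.48 + 0.0581) = 0.2411/6.288 = 0.03835.

0.0383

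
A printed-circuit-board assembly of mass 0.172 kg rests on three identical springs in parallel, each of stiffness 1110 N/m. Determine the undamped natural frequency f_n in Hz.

Parallel springs add: k_eq = 3 × 1110 = 3330 N/m.
ω_n = √(k_eq/m) = √(3330/0.172) = √19360 = 139.1 rad/s.
f_n = ω_n/(2π) = 139.1/6.283 = 22.15 Hz.

22.1 Hz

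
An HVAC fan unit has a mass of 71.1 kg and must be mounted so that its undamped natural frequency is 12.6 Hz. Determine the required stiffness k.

ω_n = 2πf_n = 2π × 12.6 = 79.17 rad/s.
k = m·ω_n² = 71.1 × 79.17² = 71.1 × 6268 = 445600 N/m.

446000 N/m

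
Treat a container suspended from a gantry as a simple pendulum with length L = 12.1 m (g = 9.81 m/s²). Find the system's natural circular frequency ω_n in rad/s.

For a simple pendulum ω_n = √(g/L) = √(9.81/12.1) = √0.8107 = 0.9004 rad/s.

0.900 rad/s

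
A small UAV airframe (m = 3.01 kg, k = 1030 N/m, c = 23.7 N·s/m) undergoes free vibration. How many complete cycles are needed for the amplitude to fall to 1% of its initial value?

ζ = c/(2√(km)) = 23.7/(2√(1030 × 3.01)) = 23.7/111.4 = 0.2128.
Logarithmic decrement δ = 2πζ/√(1 − ζ²) = 2π × 0.2128/√(1 − 0.0453) = 1.369.
x_n/x₀ = e^(−nδ) ≤ 0.01; take ln: n ≥ ln(1/0.01)/δ = 4.605/1.369 = 3.365.
So 4 complete cycles are required.

4 cycles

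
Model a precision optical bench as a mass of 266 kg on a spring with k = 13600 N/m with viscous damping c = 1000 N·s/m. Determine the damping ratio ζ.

0.263

ω_n = √(k/m) = √(13600/266) = 7.150 rad/s.
Critical damping c_c = 2√(k·m) = 2√(13600 × 266) = 3804 N·s/m, so ζ = c/c_c = 1000/3804 = 0.2629.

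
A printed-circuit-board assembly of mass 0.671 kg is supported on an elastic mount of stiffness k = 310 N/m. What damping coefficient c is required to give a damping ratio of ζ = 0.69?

c_c = 2√(k·m) = 2√(310.0 × 0.671) = 28.85 N·s/m.
c = ζ·c_c = 0.69 × 28.85 = 19.90 N·s/m.

19.9 N·s/m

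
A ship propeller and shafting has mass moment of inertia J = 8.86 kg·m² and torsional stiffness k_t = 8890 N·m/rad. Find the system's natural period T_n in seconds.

0.198 s

ω_n = √(k_t/J) = √(8890/8.86) = √1003 = 31.68 rad/s.
T_n = 2π/ω_n = 6.283/31.68 = 0.1984 s.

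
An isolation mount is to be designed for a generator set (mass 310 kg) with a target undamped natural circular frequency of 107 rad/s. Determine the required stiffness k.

k = m·ω_n² = 310 × 107.0² = 310 × 11450 = 3549000 N/m.

3550000 N/m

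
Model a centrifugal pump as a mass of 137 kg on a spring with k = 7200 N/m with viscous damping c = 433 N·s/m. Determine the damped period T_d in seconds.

ω_n = √(k/m) = √(7200/137) = 7.249 rad/s.
Critical damping c_c = 2√(k·m) = 2√(7200 × 137) = 1986 N·s/m, so ζ = c/c_c = 433/1986 = 0.2180.
ω_d = ω_n√(1 − ζ²) = 7.249 × √(1 − 0.0475) = 7.075 rad/s.
T_d = 2π/ω_d = 0.8881 s.

0.888 s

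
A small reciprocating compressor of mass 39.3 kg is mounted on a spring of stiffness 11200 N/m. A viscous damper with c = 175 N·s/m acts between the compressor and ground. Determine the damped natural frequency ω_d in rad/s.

ω_n = √(k/m) = √(11200/39.3) = 16.88 rad/s.
Critical damping c_c = 2√(k·m) = 2√(11200 × 39.3) = 1327 N·s/m, so ζ = c/c_c = 175/1327 = 0.1319.
ω_d = ω_n√(1 − ζ²) = 16.88 × √(1 − 0.0174) = 16.73 rad/s.

16.7 rad/s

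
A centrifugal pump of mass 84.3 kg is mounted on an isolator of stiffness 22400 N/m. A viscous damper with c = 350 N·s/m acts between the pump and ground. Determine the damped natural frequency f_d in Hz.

2.57 Hz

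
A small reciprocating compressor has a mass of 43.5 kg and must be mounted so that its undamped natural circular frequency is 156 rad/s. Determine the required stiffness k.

k = m·ω_n² = 43.5 × 156.0² = 43.5 × 24340 = 1059000 N/m.

1060000 N/m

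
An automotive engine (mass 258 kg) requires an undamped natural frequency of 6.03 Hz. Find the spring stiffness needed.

ω_n = 2πf_n = 2π × 6.03 = 37.89 rad/s.
k = m·ω_n² = 258 × 37.89² = 258 × 1435 = 370400 N/m.

370000 N/m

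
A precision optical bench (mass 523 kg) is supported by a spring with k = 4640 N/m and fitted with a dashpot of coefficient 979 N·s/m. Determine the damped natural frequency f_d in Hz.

ω_n = √(k/m) = √(4640/523) = 2.979 rad/s.
Critical damping c_c = 2√(k·m) = 2√(4640 × 523) = 3116 N·s/m, so ζ = c/c_c = 979/3116 = 0.3142.
ω_d = ω_n√(1 − ζ²) = 2.979 × √(1 − 0.0987) = 2.828 rad/s.
f_d = ω_d/(2π) = 0.4500 Hz.

0.450 Hz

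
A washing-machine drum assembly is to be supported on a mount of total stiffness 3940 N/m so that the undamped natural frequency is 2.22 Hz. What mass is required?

ω_n = 2πf_n = 2π × 2.22 = 13.95 rad/s.
m = k/ω_n² = 3940/13.95² = 3940/194.6 = 20.25 kg.

20.3 kg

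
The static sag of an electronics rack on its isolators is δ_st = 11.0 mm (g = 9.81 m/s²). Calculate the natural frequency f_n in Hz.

4.75 Hz

ω_n = √(g/δ_st) = √(9.81/0.0110) = √891.8 = 29.86 rad/s.
f_n = ω_n/(2π) = 29.86/6.283 = 4.753 Hz.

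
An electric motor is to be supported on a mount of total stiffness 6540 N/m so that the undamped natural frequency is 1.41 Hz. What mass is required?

83.3 kg

ω_n = 2πf_n = 2π × 1.41 = 8.859 rad/s.
m = k/ω_n² = 6540/8.859² = 6540/78.49 = 83.33 kg.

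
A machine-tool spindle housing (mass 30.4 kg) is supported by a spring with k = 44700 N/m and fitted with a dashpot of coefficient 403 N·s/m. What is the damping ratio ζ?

ω_n = √(k/m) = √(44700/30.4) = 38.35 rad/s.
Critical damping c_c = 2√(k·m) = 2√(44700 × 30.4) = 2331 N·s/m, so ζ = c/c_c = 403/2331 = 0.1729.

0.173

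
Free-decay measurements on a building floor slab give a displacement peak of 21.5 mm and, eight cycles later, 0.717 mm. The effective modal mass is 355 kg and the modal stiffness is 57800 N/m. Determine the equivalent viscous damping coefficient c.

612 N·s/m

Logarithmic decrement δ = (1/n)·ln(x₀/x_n) = (1/8)·ln(21.5/0.717) = (1/8)·ln(29.99) = 0.4251.
ζ = δ/√(4π² + δ²) = 0.4251/√(39.48 + 0.181) = 0.4251/6.298 = 0.06750.
c = ζ · 2√(km) = 0.06750 × 2√(57800 × 355) = 0.06750 × 9060 = 611.5 N·s/m.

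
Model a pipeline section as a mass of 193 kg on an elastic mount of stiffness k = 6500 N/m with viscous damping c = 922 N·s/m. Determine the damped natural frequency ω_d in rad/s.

5.29 rad/s

ω_n = √(k/m) = √(6500/193) = 5.803 rad/s.
Critical damping c_c = 2√(k·m) = 2√(6500 × 193) = 2240 N·s/m, so ζ = c/c_c = 922/2240 = 0.4116.
ω_d = ω_n√(1 − ζ²) = 5.803 × √(1 − 0.169) = 5.289 rad/s.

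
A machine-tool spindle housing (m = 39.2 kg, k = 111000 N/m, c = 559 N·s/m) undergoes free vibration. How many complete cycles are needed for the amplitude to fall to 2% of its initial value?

ζ = c/(2√(km)) = 559/(2√(111000 × 39.2)) = 559/4172 = 0.1340.
Logarithmic decrement δ = 2πζ/√(1 − ζ²) = 2π × 0.1340/√(1 − 0.0180) = 0.8496.
x_n/x₀ = e^(−nδ) ≤ 0.02; take ln: n ≥ ln(1/0.02)/δ = 3.912/0.8496 = 4.605.
So 5 complete cycles are required.

5 cycles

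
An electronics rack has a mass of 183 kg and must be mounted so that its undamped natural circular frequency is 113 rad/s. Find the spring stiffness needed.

2340000 N/m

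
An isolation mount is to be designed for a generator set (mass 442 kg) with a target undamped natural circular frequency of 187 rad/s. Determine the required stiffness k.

k = m·ω_n² = 442 × 187.0² = 442 × 34970 = 15460000 N/m.

15500000 N/m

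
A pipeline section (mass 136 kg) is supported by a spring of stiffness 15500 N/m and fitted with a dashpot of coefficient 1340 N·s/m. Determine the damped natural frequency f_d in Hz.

ω_n = √(k/m) = √(15500/136) = 10.68 rad/s.
Critical damping c_c = 2√(k·m) = 2√(15500 × 136) = 2904 N·s/m, so ζ = c/c_c = 1340/2904 = 0.4615.
ω_d = ω_n√(1 − ζ²) = 10.68 × √(1 − 0.213) = 9.471 rad/s.
f_d = ω_d/(2π) = 1.507 Hz.

1.51 Hz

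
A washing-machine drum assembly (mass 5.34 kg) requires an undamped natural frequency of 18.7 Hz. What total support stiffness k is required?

73700 N/m

ω_n = 2πf_n = 2π × 18.7 = 117.5 rad/s.
k = m·ω_n² = 5.34 × 117.5² = 5.34 × 13810 = 73720 N/m.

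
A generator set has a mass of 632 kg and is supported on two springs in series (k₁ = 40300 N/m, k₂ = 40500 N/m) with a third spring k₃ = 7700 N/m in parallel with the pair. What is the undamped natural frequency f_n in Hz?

1.06 Hz

Series pair: k_s = k₁k₂/(k₁+k₂) = (40300)(40500)/(40300 + 40500) = 20200 N/m. In parallel with k₃: k_eq = 20200 + 7700 = 27900 N/m.
ω_n = √(k_eq/m) = √(27900/632) = √44.15 = 6.644 rad/s.
f_n = ω_n/(2π) = 6.644/6.283 = 1.057 Hz.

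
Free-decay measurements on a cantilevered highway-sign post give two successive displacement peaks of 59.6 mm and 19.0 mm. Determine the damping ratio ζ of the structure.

Logarithmic decrement δ = (1/n)·ln(x₀/x_n) = (1/1)·ln(59.6/19.0) = (1/1)·ln(3.137) = 1.143.
ζ = δ/√(4π² + δ²) = 1.143/√(39.48 + 1.31) = 1.143/6.386 = 0.1790.

0.179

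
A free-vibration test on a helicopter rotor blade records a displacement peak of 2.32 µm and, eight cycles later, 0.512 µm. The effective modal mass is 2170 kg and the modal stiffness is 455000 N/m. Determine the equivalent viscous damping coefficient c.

1890 N·s/m

Logarithmic decrement δ = (1/n)·ln(x₀/x_n) = (1/8)·ln(2.32/0.512) = (1/8)·ln(4.531) = 0.1889.
ζ = δ/√(4π² + δ²) = 0.1889/√(39.48 + 0.0357) = 0.1889/6.286 = 0.03005.
c = ζ · 2√(km) = 0.03005 × 2√(455000 × 2170) = 0.03005 × 62840 = 1888 N·s/m.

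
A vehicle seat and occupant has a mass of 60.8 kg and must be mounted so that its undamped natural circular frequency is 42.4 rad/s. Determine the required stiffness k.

109000 N/m

k = m·ω_n² = 60.8 × 42.40² = 60.8 × 1798 = 109300 N/m.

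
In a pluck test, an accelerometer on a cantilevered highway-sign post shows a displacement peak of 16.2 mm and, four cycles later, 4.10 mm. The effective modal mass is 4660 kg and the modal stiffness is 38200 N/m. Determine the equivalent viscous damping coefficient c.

1460 N·s/m

Logarithmic decrement δ = (1/n)·ln(x₀/x_n) = (1/4)·ln(16.2/4.10) = (1/4)·ln(3.951) = 0.3435.
ζ = δ/√(4π² + δ²) = 0.3435/√(39.48 + 0.118) = 0.3435/6.293 = 0.05459.
c = ζ · 2√(km) = 0.05459 × 2√(38200 × 4660) = 0.05459 × 26680 = 1457 N·s/m.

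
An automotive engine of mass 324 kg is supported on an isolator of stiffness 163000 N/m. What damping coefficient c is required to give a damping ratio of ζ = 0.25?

3630 N·s/m

c_c = 2√(k·m) = 2√(163000 × 324) = 14530 N·s/m.
c = ζ·c_c = 0.25 × 14530 = 3634 N·s/m.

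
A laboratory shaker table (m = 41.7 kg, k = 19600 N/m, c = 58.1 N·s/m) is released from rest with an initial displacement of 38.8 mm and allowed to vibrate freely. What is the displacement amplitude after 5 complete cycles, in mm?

14.1 mm

ζ = c/(2√(km)) = 58.1/(2√(19600 × 41.7)) = 58.1/1808 = 0.03213.
Logarithmic decrement δ = 2πζ/√(1 − ζ²) = 2π × 0.03213/√(1 − 0.00103) = 0.2020.
After n cycles, x_n/x₀ = e^(−nδ), so x_5 = 38.8 × e^(−5 × 0.2020) = 38.8 × 0.3642 = 14.13 mm.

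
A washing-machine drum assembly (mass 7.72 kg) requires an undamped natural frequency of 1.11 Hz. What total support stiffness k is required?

376 N/m

ω_n = 2πf_n = 2π × 1.11 = 6.974 rad/s.
k = m·ω_n² = 7.72 × 6.974² = 7.72 × 48.64 = 375.5 N/m.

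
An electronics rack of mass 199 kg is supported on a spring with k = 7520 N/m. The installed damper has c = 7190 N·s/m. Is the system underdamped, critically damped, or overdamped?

overdamped

c_c = 2√(k·m) = 2447 N·s/m; ζ = c/c_c = 7190/2447 = 2.94.
Since ζ > 1 the system is overdamped.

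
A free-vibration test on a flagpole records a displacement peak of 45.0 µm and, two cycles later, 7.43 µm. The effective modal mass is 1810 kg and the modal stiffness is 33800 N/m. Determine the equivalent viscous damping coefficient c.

2220 N·s/m

Logarithmic decrement δ = (1/n)·ln(x₀/x_n) = (1/2)·ln(45.0/7.43) = (1/2)·ln(6.057) = 0.9006.
ζ = δ/√(4π² + δ²) = 0.9006/√(39.48 + 0.811) = 0.9006/6.347 = 0.1419.
c = ζ · 2√(km) = 0.1419 × 2√(33800 × 1810) = 0.1419 × 15640 = 2219 N·s/m.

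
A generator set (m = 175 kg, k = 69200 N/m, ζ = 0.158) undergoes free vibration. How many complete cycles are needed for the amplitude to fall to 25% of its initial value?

2 cycles

Logarithmic decrement δ = 2πζ/√(1 − ζ²) = 2π × 0.1580/√(1 − 0.0250) = 1.005.
x_n/x₀ = e^(−nδ) ≤ 0.25; take ln: n ≥ ln(1/0.25)/δ = 1.386/1.005 = 1.379.
So 2 complete cycles are required.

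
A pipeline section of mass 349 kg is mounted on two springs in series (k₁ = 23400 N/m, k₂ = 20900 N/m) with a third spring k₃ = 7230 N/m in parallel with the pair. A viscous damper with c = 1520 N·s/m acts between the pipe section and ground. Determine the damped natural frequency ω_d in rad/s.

6.90 rad/s

Series pair: k_s = k₁k₂/(k₁+k₂) = (23400)(20900)/(23400 + 20900) = 11040 N/m. In parallel with k₃: k_eq = 11040 + 7230 = 18270 N/m.
ω_n = √(k_eq/m) = √(18270/349) = 7.235 rad/s.
Critical damping c_c = 2√(k_eq·m) = 2√(18270 × 349) = 5050 N·s/m, so ζ = c/c_c = 1520/5050 = 0.3010.
ω_d = ω_n√(1 − ζ²) = 7.235 × √(1 − 0.0906) = 6.900 rad/s.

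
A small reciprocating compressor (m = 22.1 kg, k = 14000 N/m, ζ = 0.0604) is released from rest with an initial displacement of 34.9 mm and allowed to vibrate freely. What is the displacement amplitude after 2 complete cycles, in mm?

16.3 mm

Logarithmic decrement δ = 2πζ/√(1 − ζ²) = 2π × 0.06040/√(1 − 0.00365) = 0.3802.
After n cycles, x_n/x₀ = e^(−nδ), so x_2 = 34.9 × e^(−2 × 0.3802) = 34.9 × 0.4675 = 16.32 mm.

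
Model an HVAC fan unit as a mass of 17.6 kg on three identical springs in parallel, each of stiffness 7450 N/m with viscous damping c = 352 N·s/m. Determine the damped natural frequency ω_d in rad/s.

34.2 rad/s

Parallel springs add: k_eq = 3 × 7450 = 22350 N/m.
ω_n = √(k_eq/m) = √(22350/17.6) = 35.64 rad/s.
Critical damping c_c = 2√(k_eq·m) = 2√(22350 × 17.6) = 1254 N·s/m, so ζ = c/c_c = 352/1254 = 0.2806.
ω_d = ω_n√(1 − ζ²) = 35.64 × √(1 − 0.0787) = 34.20 rad/s.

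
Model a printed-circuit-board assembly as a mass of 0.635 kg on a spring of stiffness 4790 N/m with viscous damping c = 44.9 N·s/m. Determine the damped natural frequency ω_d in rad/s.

79.3 rad/s

ω_n = √(k/m) = √(4790/0.635) = 86.85 rad/s.
Critical damping c_c = 2√(k·m) = 2√(4790 × 0.635) = 110.3 N·s/m, so ζ = c/c_c = 44.9/110.3 = 0.4071.
ω_d = ω_n√(1 − ζ²) = 86.85 × √(1 − 0.166) = 79.33 rad/s.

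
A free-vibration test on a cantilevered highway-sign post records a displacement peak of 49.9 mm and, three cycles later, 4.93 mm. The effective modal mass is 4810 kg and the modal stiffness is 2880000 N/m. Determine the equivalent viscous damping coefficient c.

28700 N·s/m

Logarithmic decrement δ = (1/n)·ln(x₀/x_n) = (1/3)·ln(49.9/4.93) = (1/3)·ln(10.12) = 0.7716.
ζ = δ/√(4π² + δ²) = 0.7716/√(39.48 + 0.595) = 0.7716/6.330 = 0.1219.
c = ζ · 2√(km) = 0.1219 × 2√(2880000 × 4810) = 0.1219 × 235400 = 28690 N·s/m.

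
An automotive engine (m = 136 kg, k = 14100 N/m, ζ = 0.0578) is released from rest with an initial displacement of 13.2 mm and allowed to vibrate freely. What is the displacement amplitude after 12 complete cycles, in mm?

Logarithmic decrement δ = 2πζ/√(1 − ζ²) = 2π × 0.05780/√(1 − 0.00334) = 0.3638.
After n cycles, x_n/x₀ = e^(−nδ), so x_12 = 13.2 × e^(−12 × 0.3638) = 13.2 × 0.01271 = 0.1678 mm.

0.168 mm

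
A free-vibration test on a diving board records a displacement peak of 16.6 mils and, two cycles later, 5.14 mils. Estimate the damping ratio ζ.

Logarithmic decrement δ = (1/n)·ln(x₀/x_n) = (1/2)·ln(16.6/5.14) = (1/2)·ln(3.230) = 0.5862.
ζ = δ/√(4π² + δ²) = 0.5862/√(39.48 + 0.344) = 0.5862/6.310 = 0.09289.

0.0929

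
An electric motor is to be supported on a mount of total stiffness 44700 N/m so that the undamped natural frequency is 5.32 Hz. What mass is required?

40.0 kg

ω_n = 2πf_n = 2π × 5.32 = 33.43 rad/s.
m = k/ω_n² = 44700/33.43² = 44700/1117 = 40.01 kg.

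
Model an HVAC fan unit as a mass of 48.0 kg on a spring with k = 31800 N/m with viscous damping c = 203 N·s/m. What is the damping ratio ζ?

ω_n = √(k/m) = √(31800/48.0) = 25.74 rad/s.
Critical damping c_c = 2√(k·m) = 2√(31800 × 48.0) = 2471 N·s/m, so ζ = c/c_c = 203/2471 = 0.08215.

0.0822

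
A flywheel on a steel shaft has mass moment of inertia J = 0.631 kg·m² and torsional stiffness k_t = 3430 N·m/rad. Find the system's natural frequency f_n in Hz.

11.7 Hz

ω_n = √(k_t/J) = √(3430/0.631) = √5436 = 73.73 rad/s.
f_n = ω_n/(2π) = 73.73/6.283 = 11.73 Hz.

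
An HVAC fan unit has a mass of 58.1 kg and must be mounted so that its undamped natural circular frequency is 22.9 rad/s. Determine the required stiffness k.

30500 N/m

k = m·ω_n² = 58.1 × 22.90² = 58.1 × 524.4 = 30470 N/m.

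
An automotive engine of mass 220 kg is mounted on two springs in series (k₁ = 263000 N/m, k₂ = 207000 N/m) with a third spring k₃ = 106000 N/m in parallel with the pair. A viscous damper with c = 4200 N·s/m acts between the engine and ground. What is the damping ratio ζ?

Series pair: k_s = k₁k₂/(k₁+k₂) = (263000)(207000)/(263000 + 207000) = 115800 N/m. In parallel with k₃: k_eq = 115800 + 106000 = 221800 N/m.
ω_n = √(k_eq/m) = √(221800/220) = 31.75 rad/s.
Critical damping c_c = 2√(k_eq·m) = 2√(221800 × 220) = 13970 N·s/m, so ζ = c/c_c = 4200/13970 = 0.3006.

0.301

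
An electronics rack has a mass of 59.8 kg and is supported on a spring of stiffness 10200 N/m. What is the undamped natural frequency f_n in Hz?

2.08 Hz

ω_n = √(k/m) = √(10200/59.8) = √170.6 = 13.06 rad/s.
f_n = ω_n/(2π) = 13.06/6.283 = 2.079 Hz.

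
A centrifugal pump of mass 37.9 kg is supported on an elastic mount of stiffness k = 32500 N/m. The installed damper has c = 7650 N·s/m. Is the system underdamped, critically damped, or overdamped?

overdamped

c_c = 2√(k·m) = 2220 N·s/m; ζ = c/c_c = 7650/2220 = 3.45.
Since ζ > 1 the system is overdamped.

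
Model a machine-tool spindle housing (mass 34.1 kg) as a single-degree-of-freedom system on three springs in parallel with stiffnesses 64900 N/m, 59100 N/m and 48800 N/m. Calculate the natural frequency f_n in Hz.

11.3 Hz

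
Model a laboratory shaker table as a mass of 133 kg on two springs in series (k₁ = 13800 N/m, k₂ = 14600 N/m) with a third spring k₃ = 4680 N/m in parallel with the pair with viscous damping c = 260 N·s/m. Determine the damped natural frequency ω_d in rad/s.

9.36 rad/s

Series pair: k_s = k₁k₂/(k₁+k₂) = (13800)(14600)/(13800 + 14600) = 7094 N/m. In parallel with k₃: k_eq = 7094 + 4680 = 11770 N/m.
ω_n = √(k_eq/m) = √(11770/133) = 9.409 rad/s.
Critical damping c_c = 2√(k_eq·m) = 2√(11770 × 133) = 2503 N·s/m, so ζ = c/c_c = 260/2503 = 0.1039.
ω_d = ω_n√(1 − ζ²) = 9.409 × √(1 − 0.0108) = 9.358 rad/s.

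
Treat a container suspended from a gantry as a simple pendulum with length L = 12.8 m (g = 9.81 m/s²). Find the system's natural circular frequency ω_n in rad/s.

For a simple pendulum ω_n = √(g/L) = √(9.81/12.8) = √0.7664 = 0.8754 rad/s.

0.875 rad/s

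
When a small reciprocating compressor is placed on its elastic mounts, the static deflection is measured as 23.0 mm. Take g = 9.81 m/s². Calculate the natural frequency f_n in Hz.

ω_n = √(g/δ_st) = √(9.81/0.0230) = √426.5 = 20.65 rad/s.
f_n = ω_n/(2π) = 20.65/6.283 = 3.287 Hz.

3.29 Hz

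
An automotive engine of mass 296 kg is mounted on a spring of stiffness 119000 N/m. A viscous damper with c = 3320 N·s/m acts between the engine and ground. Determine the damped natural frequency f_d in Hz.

ω_n = √(k/m) = √(119000/296) = 20.05 rad/s.
Critical damping c_c = 2√(k·m) = 2√(119000 × 296) = 11870 N·s/m, so ζ = c/c_c = 3320/11870 = 0.2797.
ω_d = ω_n√(1 − ζ²) = 20.05 × √(1 − 0.0782) = 19.25 rad/s.
f_d = ω_d/(2π) = 3.064 Hz.

3.06 Hz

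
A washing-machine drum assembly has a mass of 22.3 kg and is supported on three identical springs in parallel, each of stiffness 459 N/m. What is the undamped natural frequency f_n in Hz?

Parallel springs add: k_eq = 3 × 459 = 1377 N/m.
ω_n = √(k_eq/m) = √(1377/22.3) = √61.75 = 7.858 rad/s.
f_n = ω_n/(2π) = 7.858/6.283 = 1.251 Hz.

1.25 Hz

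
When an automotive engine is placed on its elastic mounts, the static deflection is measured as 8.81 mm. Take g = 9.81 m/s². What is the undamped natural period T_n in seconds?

ω_n = √(g/δ_st) = √(9.81/0.00881) = √1114 = 33.37 rad/s.
T_n = 2π/ω_n = 6.283/33.37 = 0.1883 s.

0.188 s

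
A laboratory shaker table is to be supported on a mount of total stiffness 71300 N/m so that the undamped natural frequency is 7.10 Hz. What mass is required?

35.8 kg

ω_n = 2πf_n = 2π × 7.10 = 44.61 rad/s.
m = k/ω_n² = 71300/44.61² = 71300/1990 = 35.83 kg.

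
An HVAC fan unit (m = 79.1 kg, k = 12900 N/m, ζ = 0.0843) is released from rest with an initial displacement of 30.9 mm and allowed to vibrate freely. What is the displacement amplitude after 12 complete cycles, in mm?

0.0524 mm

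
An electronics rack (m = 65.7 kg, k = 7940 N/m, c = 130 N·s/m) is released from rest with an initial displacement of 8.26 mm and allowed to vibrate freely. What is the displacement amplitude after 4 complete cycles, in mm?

0.852 mm

ζ = c/(2√(km)) = 130/(2√(7940 × 65.7)) = 130/1445 = 0.09000.
Logarithmic decrement δ = 2πζ/√(1 − ζ²) = 2π × 0.09000/√(1 − 0.00810) = 0.5678.
After n cycles, x_n/x₀ = e^(−nδ), so x_4 = 8.26 × e^(−4 × 0.5678) = 8.26 × 0.1032 = 0.8525 mm.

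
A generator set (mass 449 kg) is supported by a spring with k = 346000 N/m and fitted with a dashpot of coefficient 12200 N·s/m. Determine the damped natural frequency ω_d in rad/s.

24.2 rad/s

ω_n = √(k/m) = √(346000/449) = 27.76 rad/s.
Critical damping c_c = 2√(k·m) = 2√(346000 × 449) = 24930 N·s/m, so ζ = c/c_c = 12200/24930 = 0.4894.
ω_d = ω_n√(1 − ζ²) = 27.76 × √(1 − 0.240) = 24.21 rad/s.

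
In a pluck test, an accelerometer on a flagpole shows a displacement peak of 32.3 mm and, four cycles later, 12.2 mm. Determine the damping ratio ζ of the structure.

Logarithmic decrement δ = (1/n)·ln(x₀/x_n) = (1/4)·ln(32.3/12.2) = (1/4)·ln(2.648) = 0.2434.
ζ = δ/√(4π² + δ²) = 0.2434/√(39.48 + 0.0592) = 0.2434/6.288 = 0.03871.

0.0387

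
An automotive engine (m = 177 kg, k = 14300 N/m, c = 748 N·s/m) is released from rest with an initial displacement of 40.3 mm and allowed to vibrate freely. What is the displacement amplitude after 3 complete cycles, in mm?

0.422 mm

ζ = c/(2√(km)) = 748/(2√(14300 × 177)) = 748/3182 = 0.2351.
Logarithmic decrement δ = 2πζ/√(1 − ζ²) = 2π × 0.2351/√(1 − 0.0553) = 1.520.
After n cycles, x_n/x₀ = e^(−nδ), so x_3 = 40.3 × e^(−3 × 1.520) = 40.3 × 0.01047 = 0.4221 mm.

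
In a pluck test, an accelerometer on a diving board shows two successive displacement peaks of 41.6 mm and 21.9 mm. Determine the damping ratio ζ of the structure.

0.102

Logarithmic decrement δ = (1/n)·ln(x₀/x_n) = (1/1)·ln(41.6/21.9) = (1/1)·ln(1.900) = 0.6416.
ζ = δ/√(4π² + δ²) = 0.6416/√(39.48 + 0.412) = 0.6416/6.316 = 0.1016.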